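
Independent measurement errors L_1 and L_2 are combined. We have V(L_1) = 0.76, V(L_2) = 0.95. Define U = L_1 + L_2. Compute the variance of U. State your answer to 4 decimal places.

By independence, V(U) = (1)²V(L_1) + (1)²V(L_2)
= (1)²·0.76 + (1)²·0.95 = 1.71

1.7100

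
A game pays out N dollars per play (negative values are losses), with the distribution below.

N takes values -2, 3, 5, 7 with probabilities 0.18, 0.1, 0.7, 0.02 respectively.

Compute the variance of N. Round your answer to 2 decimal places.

E[N] = (-2)(0.18) + (3)(0.1) + (5)(0.7) + (7)(0.02) = 3.58
E[N²] = (-2)²(0.18) + (3)²(0.1) + (5)²(0.7) + (7)²(0.02) = 20.1
Var(N) = E[N²] − (E[N])² = 20.1 − (3.58)² = 7.2836

7.28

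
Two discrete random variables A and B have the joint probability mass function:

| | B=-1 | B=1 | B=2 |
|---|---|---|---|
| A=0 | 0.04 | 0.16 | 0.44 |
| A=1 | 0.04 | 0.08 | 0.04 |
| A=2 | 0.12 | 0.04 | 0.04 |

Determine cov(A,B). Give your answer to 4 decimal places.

-0.5072

E[A] = 0.56,  E[B] = 1.12
E[AB] = 0.12
cov(A,B) = E[AB] − E[A]E[B] = 0.12 − (0.56)(1.12) = -0.5072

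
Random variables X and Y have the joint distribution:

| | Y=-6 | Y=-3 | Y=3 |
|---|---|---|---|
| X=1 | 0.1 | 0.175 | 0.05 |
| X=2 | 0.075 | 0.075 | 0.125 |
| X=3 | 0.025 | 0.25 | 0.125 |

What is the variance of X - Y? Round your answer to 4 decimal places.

E[X] = 2.075,  E[Y] = -1.8,  E[XY] = -3.15
Var(X) = 5.025 − (2.075)² = 0.719375;  Var(Y) = 14.4 − (-1.8)² = 11.16
Cov(X,Y) = -3.15 − (2.075)(-1.8) = 0.585
Var(X - Y) = (1)²·0.719375 + (-1)²·11.16 + 2·(1)·(-1)·0.585 = 10.709375

10.7094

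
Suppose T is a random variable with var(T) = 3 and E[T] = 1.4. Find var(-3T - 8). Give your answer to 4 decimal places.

27.0000

var(-3T - 8) = (-3)²·var(T) = 9·3 = 27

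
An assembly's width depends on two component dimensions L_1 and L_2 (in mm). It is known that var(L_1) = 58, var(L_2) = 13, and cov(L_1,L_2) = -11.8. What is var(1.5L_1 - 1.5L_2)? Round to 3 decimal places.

var(1.5L_1 - 1.5L_2) = (1.5)²·var(L_1) + (-1.5)²·var(L_2) + 2·(1.5)·(-1.5)·cov(L_1,L_2)
= 2.25·58 + 2.25·13 + -4.5·-11.8 = 212.85

212.850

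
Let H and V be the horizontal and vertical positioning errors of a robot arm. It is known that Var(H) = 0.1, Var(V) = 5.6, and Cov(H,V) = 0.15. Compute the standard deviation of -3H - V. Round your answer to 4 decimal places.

Var(-3H - V) = (-3)²·Var(H) + (-1)²·Var(V) + 2·(-3)·(-1)·Cov(H,V)
= 9·0.1 + 1·5.6 + 6·0.15 = 7.4
SD(-3H - V) = √7.4 ≈ 2.7203

2.7203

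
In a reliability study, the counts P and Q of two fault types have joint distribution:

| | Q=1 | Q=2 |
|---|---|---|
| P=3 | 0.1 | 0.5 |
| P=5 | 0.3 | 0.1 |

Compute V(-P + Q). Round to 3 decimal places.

E[P] = 3.8,  E[Q] = 1.6,  E[PQ] = 5.8
V(P) = 15.4 − (3.8)² = 0.96;  V(Q) = 2.8 − (1.6)² = 0.24
Cov(P,Q) = 5.8 − (3.8)(1.6) = -0.28
V(-P + Q) = (-1)²·0.96 + (1)²·0.24 + 2·(-1)·(1)·-0.28 = 1.76

1.760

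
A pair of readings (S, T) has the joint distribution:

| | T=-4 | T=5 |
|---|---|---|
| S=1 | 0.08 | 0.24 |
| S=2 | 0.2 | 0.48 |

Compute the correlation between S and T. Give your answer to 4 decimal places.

E[S] = 1.68,  E[T] = 2.48
E[ST] = 4.08
Cov(S,T) = E[ST] − E[S]E[T] = 4.08 − (1.68)(2.48) = -0.0864
Var(S) = 0.2176,  Var(T) = 16.3296
ρ = -0.0864 / √(0.2176·16.3296) ≈ -0.0458

-0.0458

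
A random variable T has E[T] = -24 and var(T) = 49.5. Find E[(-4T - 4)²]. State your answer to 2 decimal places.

9256.00

E[-4T - 4] = -4·-24 − 4 = 92
var(-4T - 4) = (-4)²·49.5 = 792
E[(-4T - 4)²] = var((-4T - 4)) + (E[(-4T - 4)])² = 792 + (92)² = 9256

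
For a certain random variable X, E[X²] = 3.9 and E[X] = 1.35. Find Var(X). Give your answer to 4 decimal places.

2.0775

Var(X) = 3.9 − (1.35)² = 2.0775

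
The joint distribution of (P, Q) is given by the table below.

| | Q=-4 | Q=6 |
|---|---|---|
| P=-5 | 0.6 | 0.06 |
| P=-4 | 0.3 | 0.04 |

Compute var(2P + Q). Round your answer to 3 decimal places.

E[P] = -4.66,  E[Q] = -3,  E[PQ] = 14.04
var(P) = 21.94 − (-4.66)² = 0.2244;  var(Q) = 18 − (-3)² = 9
cov(P,Q) = 14.04 − (-4.66)(-3) = 0.06
var(2P + Q) = (2)²·0.2244 + (1)²·9 + 2·(2)·(1)·0.06 = 10.1376

10.138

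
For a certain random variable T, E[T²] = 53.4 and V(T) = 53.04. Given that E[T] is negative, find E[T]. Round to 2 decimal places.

-0.60

(E[T])² = E[T²] − V(T) = 53.4 − 53.04 = 0.36
E[T] = −√0.36 = -0.6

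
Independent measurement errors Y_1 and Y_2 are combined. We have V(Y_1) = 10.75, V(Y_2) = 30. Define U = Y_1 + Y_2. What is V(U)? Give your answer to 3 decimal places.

40.750

By independence, V(U) = (1)²V(Y_1) + (1)²V(Y_2)
= (1)²·10.75 + (1)²·30 = 40.75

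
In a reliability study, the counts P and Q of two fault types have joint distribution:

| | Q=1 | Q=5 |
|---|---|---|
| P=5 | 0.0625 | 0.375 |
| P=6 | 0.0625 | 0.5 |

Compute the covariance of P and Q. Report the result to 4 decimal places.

0.0313

E[P] = 5.5625,  E[Q] = 4.5
E[PQ] = 25.0625
Cov(P,Q) = E[PQ] − E[P]E[Q] = 25.0625 − (5.5625)(4.5) = 0.03125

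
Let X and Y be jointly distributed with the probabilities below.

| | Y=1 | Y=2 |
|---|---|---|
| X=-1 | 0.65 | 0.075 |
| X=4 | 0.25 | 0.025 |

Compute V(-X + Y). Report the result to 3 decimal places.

5.099

E[X] = 0.375,  E[Y] = 1.1,  E[XY] = 0.4
V(X) = 5.125 − (0.375)² = 4.984375;  V(Y) = 1.3 − (1.1)² = 0.09
Cov(X,Y) = 0.4 − (0.375)(1.1) = -0.0125
V(-X + Y) = (-1)²·4.984375 + (1)²·0.09 + 2·(-1)·(1)·-0.0125 = 5.099375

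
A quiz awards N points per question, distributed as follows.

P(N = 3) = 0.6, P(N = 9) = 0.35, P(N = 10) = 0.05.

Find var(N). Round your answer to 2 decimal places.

E[N] = (3)(0.6) + (9)(0.35) + (10)(0.05) = 5.45
E[N²] = (3)²(0.6) + (9)²(0.35) + (10)²(0.05) = 38.75
var(N) = E[N²] − (E[N])² = 38.75 − (5.45)² = 9.0475

9.05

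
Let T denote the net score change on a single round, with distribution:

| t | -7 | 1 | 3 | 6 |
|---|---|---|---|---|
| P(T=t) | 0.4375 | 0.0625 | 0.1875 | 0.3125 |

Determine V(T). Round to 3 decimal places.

E[T] = (-7)(0.4375) + (1)(0.0625) + (3)(0.1875) + (6)(0.3125) = -0.5625
E[T²] = (-7)²(0.4375) + (1)²(0.0625) + (3)²(0.1875) + (6)²(0.3125) = 34.4375
V(T) = E[T²] − (E[T])² = 34.4375 − (-0.5625)² = 34.12109375

34.121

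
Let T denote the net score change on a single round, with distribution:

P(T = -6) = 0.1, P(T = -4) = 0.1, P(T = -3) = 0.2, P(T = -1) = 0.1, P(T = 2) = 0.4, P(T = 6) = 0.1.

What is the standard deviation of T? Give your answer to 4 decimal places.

3.4943

E[T] = (-6)(0.1) + (-4)(0.1) + (-3)(0.2) + (-1)(0.1) + (2)(0.4) + (6)(0.1) = -0.3
E[T²] = (-6)²(0.1) + (-4)²(0.1) + (-3)²(0.2) + (-1)²(0.1) + (2)²(0.4) + (6)²(0.1) = 12.3
V(T) = E[T²] − (E[T])² = 12.3 − (-0.3)² = 12.21
SD(T) = √12.21 ≈ 3.4943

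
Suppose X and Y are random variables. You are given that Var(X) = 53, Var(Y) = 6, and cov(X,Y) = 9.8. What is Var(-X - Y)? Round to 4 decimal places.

Var(-X - Y) = (-1)²·Var(X) + (-1)²·Var(Y) + 2·(-1)·(-1)·cov(X,Y)
= 1·53 + 1·6 + 2·9.8 = 78.6

78.6000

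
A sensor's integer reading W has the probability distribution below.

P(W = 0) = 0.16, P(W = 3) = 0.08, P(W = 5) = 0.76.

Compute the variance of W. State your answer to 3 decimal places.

E[W] = (0)(0.16) + (3)(0.08) + (5)(0.76) = 4.04
E[W²] = (0)²(0.16) + (3)²(0.08) + (5)²(0.76) = 19.72
Var(W) = E[W²] − (E[W])² = 19.72 − (4.04)² = 3.3984

3.398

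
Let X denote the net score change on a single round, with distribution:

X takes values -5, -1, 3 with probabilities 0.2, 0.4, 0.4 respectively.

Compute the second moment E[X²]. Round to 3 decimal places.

9.000

E[X²] = (-5)²(0.2) + (-1)²(0.4) + (3)²(0.4) = 9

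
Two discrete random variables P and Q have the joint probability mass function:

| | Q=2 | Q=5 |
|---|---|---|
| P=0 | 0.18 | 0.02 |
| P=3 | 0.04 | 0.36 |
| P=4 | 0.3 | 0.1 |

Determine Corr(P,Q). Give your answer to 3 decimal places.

E[P] = 2.8,  E[Q] = 3.44
E[PQ] = 10.04
cov(P,Q) = E[PQ] − E[P]E[Q] = 10.04 − (2.8)(3.44) = 0.408
var(P) = 2.16,  var(Q) = 2.2464
ρ = 0.408 / √(2.16·2.2464) ≈ 0.185

0.185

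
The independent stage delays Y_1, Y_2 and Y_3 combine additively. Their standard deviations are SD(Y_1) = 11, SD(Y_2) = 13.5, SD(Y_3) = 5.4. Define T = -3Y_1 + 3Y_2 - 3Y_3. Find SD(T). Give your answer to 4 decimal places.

Var(Y_1) = 121, Var(Y_2) = 182.25, Var(Y_3) = 29.16
By independence, Var(T) = (-3)²Var(Y_1) + (3)²Var(Y_2) + (-3)²Var(Y_3)
= (-3)²·121 + (3)²·182.25 + (-3)²·29.16 = 2991.69
SD(T) = √2991.69 ≈ 54.6963

54.6963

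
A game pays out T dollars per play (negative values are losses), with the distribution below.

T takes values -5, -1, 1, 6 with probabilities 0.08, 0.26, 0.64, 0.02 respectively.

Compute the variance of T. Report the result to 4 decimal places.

3.6100

E[T] = (-5)(0.08) + (-1)(0.26) + (1)(0.64) + (6)(0.02) = 0.1
E[T²] = (-5)²(0.08) + (-1)²(0.26) + (1)²(0.64) + (6)²(0.02) = 3.62
Var(T) = E[T²] − (E[T])² = 3.62 − (0.1)² = 3.61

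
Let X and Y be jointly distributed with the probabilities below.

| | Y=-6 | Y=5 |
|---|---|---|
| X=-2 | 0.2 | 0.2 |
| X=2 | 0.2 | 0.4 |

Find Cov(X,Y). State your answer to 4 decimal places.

1.7600

E[X] = 0.4,  E[Y] = 0.6
E[XY] = 2
Cov(X,Y) = E[XY] − E[X]E[Y] = 2 − (0.4)(0.6) = 1.76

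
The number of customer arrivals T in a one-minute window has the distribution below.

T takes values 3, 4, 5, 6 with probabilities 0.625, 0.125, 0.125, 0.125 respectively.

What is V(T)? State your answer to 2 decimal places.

1.19

E[T] = (3)(0.625) + (4)(0.125) + (5)(0.125) + (6)(0.125) = 3.75
E[T²] = (3)²(0.625) + (4)²(0.125) + (5)²(0.125) + (6)²(0.125) = 15.25
V(T) = E[T²] − (E[T])² = 15.25 − (3.75)² = 1.1875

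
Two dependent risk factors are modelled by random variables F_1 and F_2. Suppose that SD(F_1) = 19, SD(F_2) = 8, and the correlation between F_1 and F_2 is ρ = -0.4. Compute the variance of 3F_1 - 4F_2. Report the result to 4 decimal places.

5732.2000

Var(F_1) = (19)² = 361;  Var(F_2) = (8)² = 64
cov(F_1,F_2) = ρ·SD(F_1)·SD(F_2) = -0.4·19·8 = -60.8
Var(3F_1 - 4F_2) = (3)²·Var(F_1) + (-4)²·Var(F_2) + 2·(3)·(-4)·cov(F_1,F_2)
= 9·361 + 16·64 + -24·-60.8 = 5732.2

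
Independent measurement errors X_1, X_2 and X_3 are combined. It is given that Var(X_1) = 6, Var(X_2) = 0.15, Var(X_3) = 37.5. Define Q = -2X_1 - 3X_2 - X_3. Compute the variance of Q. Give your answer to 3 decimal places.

By independence, Var(Q) = (-2)²Var(X_1) + (-3)²Var(X_2) + (-1)²Var(X_3)
= (-2)²·6 + (-3)²·0.15 + (-1)²·37.5 = 62.85

62.850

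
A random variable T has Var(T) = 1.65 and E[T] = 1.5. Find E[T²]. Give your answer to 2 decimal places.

3.90

E[T²] = Var(T) + (E[T])² = 1.65 + (1.5)² = 3.9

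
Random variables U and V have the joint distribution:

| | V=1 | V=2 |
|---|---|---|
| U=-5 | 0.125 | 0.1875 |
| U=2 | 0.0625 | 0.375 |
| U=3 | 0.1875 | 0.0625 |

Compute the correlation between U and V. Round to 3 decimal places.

E[U] = 0.0625,  E[V] = 1.625
E[UV] = 0.0625
Cov(U,V) = E[UV] − E[U]E[V] = 0.0625 − (0.0625)(1.625) = -0.0390625
var(U) = 11.80859375,  var(V) = 0.234375
ρ = -0.0390625 / √(11.80859375·0.234375) ≈ -0.023

-0.023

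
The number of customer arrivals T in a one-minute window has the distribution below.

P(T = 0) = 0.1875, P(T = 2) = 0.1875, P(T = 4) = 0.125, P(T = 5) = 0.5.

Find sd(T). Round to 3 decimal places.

1.965

E[T] = (0)(0.1875) + (2)(0.1875) + (4)(0.125) + (5)(0.5) = 3.375
E[T²] = (0)²(0.1875) + (2)²(0.1875) + (4)²(0.125) + (5)²(0.5) = 15.25
V(T) = E[T²] − (E[T])² = 15.25 − (3.375)² = 3.859375
sd(T) = √3.859375 ≈ 1.965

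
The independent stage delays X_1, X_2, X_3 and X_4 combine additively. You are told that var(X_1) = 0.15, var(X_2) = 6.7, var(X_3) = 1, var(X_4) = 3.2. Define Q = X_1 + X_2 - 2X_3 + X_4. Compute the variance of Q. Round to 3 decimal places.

By independence, var(Q) = (1)²var(X_1) + (1)²var(X_2) + (-2)²var(X_3) + (1)²var(X_4)
= (1)²·0.15 + (1)²·6.7 + (-2)²·1 + (1)²·3.2 = 14.05

14.050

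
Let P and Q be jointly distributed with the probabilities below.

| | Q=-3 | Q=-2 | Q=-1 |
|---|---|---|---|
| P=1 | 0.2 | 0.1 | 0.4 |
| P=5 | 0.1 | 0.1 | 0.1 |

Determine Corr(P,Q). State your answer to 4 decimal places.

-0.1502

E[P] = 2.2,  E[Q] = -1.8
E[PQ] = -4.2
cov(P,Q) = E[PQ] − E[P]E[Q] = -4.2 − (2.2)(-1.8) = -0.24
Var(P) = 3.36,  Var(Q) = 0.76
ρ = -0.24 / √(3.36·0.76) ≈ -0.1502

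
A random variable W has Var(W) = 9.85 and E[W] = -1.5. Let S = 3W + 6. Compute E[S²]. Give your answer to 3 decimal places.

90.900

E[3W + 6] = 3·-1.5 + 6 = 1.5
Var(3W + 6) = (3)²·9.85 = 88.65
E[S²] = Var(S) + (E[S])² = 88.65 + (1.5)² = 90.9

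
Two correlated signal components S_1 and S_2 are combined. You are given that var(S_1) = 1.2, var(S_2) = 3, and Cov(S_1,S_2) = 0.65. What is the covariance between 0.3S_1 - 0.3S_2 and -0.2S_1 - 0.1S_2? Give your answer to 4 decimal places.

Cov(0.3S_1 - 0.3S_2, -0.2S_1 - 0.1S_2) = (0.3)(-0.2)var(S_1) + (-0.3)(-0.1)var(S_2) + [(0.3)(-0.1) + (-0.3)(-0.2)]Cov(S_1,S_2)
= -0.06·1.2 + 0.03·3 + 0.03·0.65 = 0.0375

0.0375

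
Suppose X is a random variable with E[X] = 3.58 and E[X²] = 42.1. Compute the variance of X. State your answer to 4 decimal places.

29.2836

V(X) = 42.1 − (3.58)² = 29.2836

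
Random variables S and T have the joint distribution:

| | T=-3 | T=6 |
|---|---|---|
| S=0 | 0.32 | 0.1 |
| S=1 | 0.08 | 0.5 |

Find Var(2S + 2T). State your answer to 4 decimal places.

89.6784

E[S] = 0.58,  E[T] = 2.4,  E[ST] = 2.76
Var(S) = 0.58 − (0.58)² = 0.2436;  Var(T) = 25.2 − (2.4)² = 19.44
cov(S,T) = 2.76 − (0.58)(2.4) = 1.368
Var(2S + 2T) = (2)²·0.2436 + (2)²·19.44 + 2·(2)·(2)·1.368 = 89.6784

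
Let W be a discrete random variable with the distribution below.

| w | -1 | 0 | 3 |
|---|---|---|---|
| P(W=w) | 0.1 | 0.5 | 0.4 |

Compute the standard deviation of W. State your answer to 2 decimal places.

E[W] = (-1)(0.1) + (0)(0.5) + (3)(0.4) = 1.1
E[W²] = (-1)²(0.1) + (0)²(0.5) + (3)²(0.4) = 3.7
var(W) = E[W²] − (E[W])² = 3.7 − (1.1)² = 2.49
SD(W) = √2.49 ≈ 1.58

1.58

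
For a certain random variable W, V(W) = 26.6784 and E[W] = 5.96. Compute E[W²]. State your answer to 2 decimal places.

E[W²] = V(W) + (E[W])² = 26.6784 + (5.96)² = 62.2

62.20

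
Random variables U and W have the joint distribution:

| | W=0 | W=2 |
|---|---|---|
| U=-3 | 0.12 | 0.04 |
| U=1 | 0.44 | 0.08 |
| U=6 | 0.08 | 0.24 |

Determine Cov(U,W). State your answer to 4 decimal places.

E[U] = 1.96,  E[W] = 0.72
E[UW] = 2.8
Cov(U,W) = E[UW] − E[U]E[W] = 2.8 − (1.96)(0.72) = 1.3888

1.3888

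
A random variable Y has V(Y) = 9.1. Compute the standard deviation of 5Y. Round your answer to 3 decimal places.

V(5Y) = (5)²·9.1 = 227.5
sd(5Y) = √227.5 ≈ 15.083

15.083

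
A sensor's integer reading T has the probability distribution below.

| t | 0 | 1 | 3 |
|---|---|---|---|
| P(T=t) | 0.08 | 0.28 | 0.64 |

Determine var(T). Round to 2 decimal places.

1.20

E[T] = (0)(0.08) + (1)(0.28) + (3)(0.64) = 2.2
E[T²] = (0)²(0.08) + (1)²(0.28) + (3)²(0.64) = 6.04
var(T) = E[T²] − (E[T])² = 6.04 − (2.2)² = 1.2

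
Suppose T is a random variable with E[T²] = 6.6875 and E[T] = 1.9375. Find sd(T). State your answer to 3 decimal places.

Var(T) = 6.6875 − (1.9375)² = 2.93359375
sd(T) = √2.93359375 ≈ 1.713

1.713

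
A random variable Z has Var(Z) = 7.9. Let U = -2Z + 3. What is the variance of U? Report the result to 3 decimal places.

31.600

Var(-2Z + 3) = (-2)²·Var(Z) = 4·7.9 = 31.6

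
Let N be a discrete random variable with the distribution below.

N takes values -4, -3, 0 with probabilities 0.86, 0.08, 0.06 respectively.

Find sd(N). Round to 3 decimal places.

E[N] = (-4)(0.86) + (-3)(0.08) + (0)(0.06) = -3.68
E[N²] = (-4)²(0.86) + (-3)²(0.08) + (0)²(0.06) = 14.48
var(N) = E[N²] − (E[N])² = 14.48 − (-3.68)² = 0.9376
sd(N) = √0.9376 ≈ 0.968

0.968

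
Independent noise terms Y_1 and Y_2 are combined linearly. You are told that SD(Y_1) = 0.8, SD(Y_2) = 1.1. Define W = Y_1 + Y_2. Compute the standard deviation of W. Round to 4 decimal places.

1.3601

var(Y_1) = 0.64, var(Y_2) = 1.21
By independence, var(W) = (1)²var(Y_1) + (1)²var(Y_2)
= (1)²·0.64 + (1)²·1.21 = 1.85
SD(W) = √1.85 ≈ 1.3601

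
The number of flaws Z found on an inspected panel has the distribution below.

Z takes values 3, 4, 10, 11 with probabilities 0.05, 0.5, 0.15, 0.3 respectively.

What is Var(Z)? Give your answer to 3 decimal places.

E[Z] = (3)(0.05) + (4)(0.5) + (10)(0.15) + (11)(0.3) = 6.95
E[Z²] = (3)²(0.05) + (4)²(0.5) + (10)²(0.15) + (11)²(0.3) = 59.75
Var(Z) = E[Z²] − (E[Z])² = 59.75 − (6.95)² = 11.4475

11.448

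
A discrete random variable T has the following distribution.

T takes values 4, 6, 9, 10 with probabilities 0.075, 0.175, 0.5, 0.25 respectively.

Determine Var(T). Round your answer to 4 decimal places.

E[T] = (4)(0.075) + (6)(0.175) + (9)(0.5) + (10)(0.25) = 8.35
E[T²] = (4)²(0.075) + (6)²(0.175) + (9)²(0.5) + (10)²(0.25) = 73
Var(T) = E[T²] − (E[T])² = 73 − (8.35)² = 3.2775

3.2775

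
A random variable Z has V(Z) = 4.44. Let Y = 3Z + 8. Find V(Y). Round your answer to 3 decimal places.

V(3Z + 8) = (3)²·V(Z) = 9·4.44 = 39.96

39.960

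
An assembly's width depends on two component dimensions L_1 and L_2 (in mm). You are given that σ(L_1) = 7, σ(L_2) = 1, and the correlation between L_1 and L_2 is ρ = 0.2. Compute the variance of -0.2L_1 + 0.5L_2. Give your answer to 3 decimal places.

1.930

Var(L_1) = (7)² = 49;  Var(L_2) = (1)² = 1
cov(L_1,L_2) = ρ·σ(L_1)·σ(L_2) = 0.2·7·1 = 1.4
Var(-0.2L_1 + 0.5L_2) = (-0.2)²·Var(L_1) + (0.5)²·Var(L_2) + 2·(-0.2)·(0.5)·cov(L_1,L_2)
= 0.04·49 + 0.25·1 + -0.2·1.4 = 1.93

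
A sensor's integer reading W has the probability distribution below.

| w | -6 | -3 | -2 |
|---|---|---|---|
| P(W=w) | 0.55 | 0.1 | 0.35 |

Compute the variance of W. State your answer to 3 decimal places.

E[W] = (-6)(0.55) + (-3)(0.1) + (-2)(0.35) = -4.3
E[W²] = (-6)²(0.55) + (-3)²(0.1) + (-2)²(0.35) = 22.1
V(W) = E[W²] − (E[W])² = 22.1 − (-4.3)² = 3.61

3.610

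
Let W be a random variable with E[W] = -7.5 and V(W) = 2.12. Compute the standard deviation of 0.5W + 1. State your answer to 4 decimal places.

0.7280

V(0.5W + 1) = (0.5)²·2.12 = 0.53
SD(0.5W + 1) = √0.53 ≈ 0.7280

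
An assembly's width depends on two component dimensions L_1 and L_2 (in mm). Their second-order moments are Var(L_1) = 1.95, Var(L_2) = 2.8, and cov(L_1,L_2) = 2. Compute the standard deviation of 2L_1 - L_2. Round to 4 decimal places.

Var(2L_1 - L_2) = (2)²·Var(L_1) + (-1)²·Var(L_2) + 2·(2)·(-1)·cov(L_1,L_2)
= 4·1.95 + 1·2.8 + -4·2 = 2.6
SD(2L_1 - L_2) = √2.6 ≈ 1.6125

1.6125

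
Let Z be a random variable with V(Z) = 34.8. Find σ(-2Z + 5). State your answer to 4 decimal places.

V(-2Z + 5) = (-2)²·34.8 = 139.2
σ(-2Z + 5) = √139.2 ≈ 11.7983

11.7983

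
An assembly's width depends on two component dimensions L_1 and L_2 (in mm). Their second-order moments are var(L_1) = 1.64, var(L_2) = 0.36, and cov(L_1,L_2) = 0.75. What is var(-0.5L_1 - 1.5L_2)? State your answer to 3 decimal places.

2.345

var(-0.5L_1 - 1.5L_2) = (-0.5)²·var(L_1) + (-1.5)²·var(L_2) + 2·(-0.5)·(-1.5)·cov(L_1,L_2)
= 0.25·1.64 + 2.25·0.36 + 1.5·0.75 = 2.345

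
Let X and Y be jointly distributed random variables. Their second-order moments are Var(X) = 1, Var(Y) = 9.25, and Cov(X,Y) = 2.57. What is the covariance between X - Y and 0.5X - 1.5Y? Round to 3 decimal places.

9.235

Cov(X - Y, 0.5X - 1.5Y) = (1)(0.5)Var(X) + (-1)(-1.5)Var(Y) + [(1)(-1.5) + (-1)(0.5)]Cov(X,Y)
= 0.5·1 + 1.5·9.25 + -2·2.57 = 9.235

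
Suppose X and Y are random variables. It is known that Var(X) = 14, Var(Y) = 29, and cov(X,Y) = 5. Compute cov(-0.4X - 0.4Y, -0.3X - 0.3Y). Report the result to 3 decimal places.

6.360

cov(-0.4X - 0.4Y, -0.3X - 0.3Y) = (-0.4)(-0.3)Var(X) + (-0.4)(-0.3)Var(Y) + [(-0.4)(-0.3) + (-0.4)(-0.3)]cov(X,Y)
= 0.12·14 + 0.12·29 + 0.24·5 = 6.36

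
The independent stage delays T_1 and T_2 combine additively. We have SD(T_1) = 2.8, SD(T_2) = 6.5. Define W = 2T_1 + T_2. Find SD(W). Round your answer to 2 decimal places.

8.58

var(T_1) = 7.84, var(T_2) = 42.25
By independence, var(W) = (2)²var(T_1) + (1)²var(T_2)
= (2)²·7.84 + (1)²·42.25 = 73.61
SD(W) = √73.61 ≈ 8.58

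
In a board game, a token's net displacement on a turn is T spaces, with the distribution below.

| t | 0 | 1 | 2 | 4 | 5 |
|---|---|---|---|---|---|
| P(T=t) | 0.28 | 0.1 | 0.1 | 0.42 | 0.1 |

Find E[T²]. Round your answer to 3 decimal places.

E[T²] = (0)²(0.28) + (1)²(0.1) + (2)²(0.1) + (4)²(0.42) + (5)²(0.1) = 9.72

9.720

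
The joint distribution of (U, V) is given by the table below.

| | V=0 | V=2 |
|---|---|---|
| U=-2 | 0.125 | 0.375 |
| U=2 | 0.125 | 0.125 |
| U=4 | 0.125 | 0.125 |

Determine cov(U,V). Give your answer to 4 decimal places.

-0.6250

E[U] = 0.5,  E[V] = 1.25
E[UV] = 0
cov(U,V) = E[UV] − E[U]E[V] = 0 − (0.5)(1.25) = -0.625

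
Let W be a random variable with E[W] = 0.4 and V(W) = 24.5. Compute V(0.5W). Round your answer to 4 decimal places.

6.1250

V(0.5W) = (0.5)²·V(W) = 0.25·24.5 = 6.125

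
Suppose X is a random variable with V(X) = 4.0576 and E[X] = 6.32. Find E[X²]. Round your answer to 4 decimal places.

E[X²] = V(X) + (E[X])² = 4.0576 + (6.32)² = 44

44.0000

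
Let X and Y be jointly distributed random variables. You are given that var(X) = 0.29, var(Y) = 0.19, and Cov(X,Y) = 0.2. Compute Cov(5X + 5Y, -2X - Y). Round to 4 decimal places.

Cov(5X + 5Y, -2X - Y) = (5)(-2)var(X) + (5)(-1)var(Y) + [(5)(-1) + (5)(-2)]Cov(X,Y)
= -10·0.29 + -5·0.19 + -15·0.2 = -6.85

-6.8500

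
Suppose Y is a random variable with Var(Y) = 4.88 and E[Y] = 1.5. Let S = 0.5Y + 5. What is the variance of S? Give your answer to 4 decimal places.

Var(0.5Y + 5) = (0.5)²·Var(Y) = 0.25·4.88 = 1.22

1.2200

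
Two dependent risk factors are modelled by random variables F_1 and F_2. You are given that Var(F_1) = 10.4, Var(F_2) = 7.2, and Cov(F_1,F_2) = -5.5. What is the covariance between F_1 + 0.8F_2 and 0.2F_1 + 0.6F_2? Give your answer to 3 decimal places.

1.356

Cov(F_1 + 0.8F_2, 0.2F_1 + 0.6F_2) = (1)(0.2)Var(F_1) + (0.8)(0.6)Var(F_2) + [(1)(0.6) + (0.8)(0.2)]Cov(F_1,F_2)
= 0.2·10.4 + 0.48·7.2 + 0.76·-5.5 = 1.356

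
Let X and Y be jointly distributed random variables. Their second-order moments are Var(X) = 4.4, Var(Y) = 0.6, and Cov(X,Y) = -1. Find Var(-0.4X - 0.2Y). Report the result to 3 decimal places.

Var(-0.4X - 0.2Y) = (-0.4)²·Var(X) + (-0.2)²·Var(Y) + 2·(-0.4)·(-0.2)·Cov(X,Y)
= 0.16·4.4 + 0.04·0.6 + 0.16·-1 = 0.568

0.568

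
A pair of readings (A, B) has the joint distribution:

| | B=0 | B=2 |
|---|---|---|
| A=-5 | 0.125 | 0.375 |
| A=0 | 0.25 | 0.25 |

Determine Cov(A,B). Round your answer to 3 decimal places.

-0.625

E[A] = -2.5,  E[B] = 1.25
E[AB] = -3.75
Cov(A,B) = E[AB] − E[A]E[B] = -3.75 − (-2.5)(1.25) = -0.625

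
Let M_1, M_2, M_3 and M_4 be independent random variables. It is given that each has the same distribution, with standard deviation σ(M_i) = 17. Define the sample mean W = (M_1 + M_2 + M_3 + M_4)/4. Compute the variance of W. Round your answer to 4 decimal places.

Var(M_i) = (17)² = 289
By independence, Var(W) = (0.25)²Var(M_1) + (0.25)²Var(M_2) + (0.25)²Var(M_3) + (0.25)²Var(M_4)
= (0.25)²·289 + (0.25)²·289 + (0.25)²·289 + (0.25)²·289 = 72.25

72.2500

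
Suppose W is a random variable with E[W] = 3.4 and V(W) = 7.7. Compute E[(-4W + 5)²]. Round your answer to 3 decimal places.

197.160

E[-4W + 5] = -4·3.4 + 5 = -8.6
V(-4W + 5) = (-4)²·7.7 = 123.2
E[(-4W + 5)²] = V((-4W + 5)) + (E[(-4W + 5)])² = 123.2 + (-8.6)² = 197.16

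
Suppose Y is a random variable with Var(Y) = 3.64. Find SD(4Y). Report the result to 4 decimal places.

7.6315

Var(4Y) = (4)²·3.64 = 58.24
SD(4Y) = √58.24 ≈ 7.6315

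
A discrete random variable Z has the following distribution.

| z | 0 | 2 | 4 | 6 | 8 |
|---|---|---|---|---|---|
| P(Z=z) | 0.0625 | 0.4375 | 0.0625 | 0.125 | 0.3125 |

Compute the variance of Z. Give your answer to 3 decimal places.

8.109

E[Z] = (0)(0.0625) + (2)(0.4375) + (4)(0.0625) + (6)(0.125) + (8)(0.3125) = 4.375
E[Z²] = (0)²(0.0625) + (2)²(0.4375) + (4)²(0.0625) + (6)²(0.125) + (8)²(0.3125) = 27.25
Var(Z) = E[Z²] − (E[Z])² = 27.25 − (4.375)² = 8.109375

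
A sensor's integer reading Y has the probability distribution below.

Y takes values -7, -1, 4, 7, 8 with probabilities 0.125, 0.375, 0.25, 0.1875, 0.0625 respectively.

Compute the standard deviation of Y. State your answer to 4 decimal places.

E[Y] = (-7)(0.125) + (-1)(0.375) + (4)(0.25) + (7)(0.1875) + (8)(0.0625) = 1.5625
E[Y²] = (-7)²(0.125) + (-1)²(0.375) + (4)²(0.25) + (7)²(0.1875) + (8)²(0.0625) = 23.6875
var(Y) = E[Y²] − (E[Y])² = 23.6875 − (1.5625)² = 21.24609375
SD(Y) = √21.24609375 ≈ 4.6093

4.6093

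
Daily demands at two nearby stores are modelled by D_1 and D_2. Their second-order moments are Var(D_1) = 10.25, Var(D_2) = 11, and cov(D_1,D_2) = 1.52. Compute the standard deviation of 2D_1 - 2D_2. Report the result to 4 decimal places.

8.5346

Var(2D_1 - 2D_2) = (2)²·Var(D_1) + (-2)²·Var(D_2) + 2·(2)·(-2)·cov(D_1,D_2)
= 4·10.25 + 4·11 + -8·1.52 = 72.84
σ(2D_1 - 2D_2) = √72.84 ≈ 8.5346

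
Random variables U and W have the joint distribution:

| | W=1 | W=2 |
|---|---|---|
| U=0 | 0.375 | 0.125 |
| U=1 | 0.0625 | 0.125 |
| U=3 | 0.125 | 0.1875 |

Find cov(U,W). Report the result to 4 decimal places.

0.1953

E[U] = 1.125,  E[W] = 1.4375
E[UW] = 1.8125
cov(U,W) = E[UW] − E[U]E[W] = 1.8125 − (1.125)(1.4375) = 0.1953125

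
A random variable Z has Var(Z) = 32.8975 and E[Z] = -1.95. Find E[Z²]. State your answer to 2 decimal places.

E[Z²] = Var(Z) + (E[Z])² = 32.8975 + (-1.95)² = 36.7

36.70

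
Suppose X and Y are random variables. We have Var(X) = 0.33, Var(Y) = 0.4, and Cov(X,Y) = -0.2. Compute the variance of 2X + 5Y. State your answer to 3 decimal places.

7.320

Var(2X + 5Y) = (2)²·Var(X) + (5)²·Var(Y) + 2·(2)·(5)·Cov(X,Y)
= 4·0.33 + 25·0.4 + 20·-0.2 = 7.32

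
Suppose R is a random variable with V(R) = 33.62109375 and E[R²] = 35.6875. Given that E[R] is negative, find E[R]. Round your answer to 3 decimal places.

-1.438

(E[R])² = E[R²] − V(R) = 35.6875 − 33.62109375 = 2.06640625
E[R] = −√2.06640625 = -1.4375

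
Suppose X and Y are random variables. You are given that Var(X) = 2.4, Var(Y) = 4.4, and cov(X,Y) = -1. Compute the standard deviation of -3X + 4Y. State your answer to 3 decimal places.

Var(-3X + 4Y) = (-3)²·Var(X) + (4)²·Var(Y) + 2·(-3)·(4)·cov(X,Y)
= 9·2.4 + 16·4.4 + -24·-1 = 116
sd(-3X + 4Y) = √116 ≈ 10.770

10.770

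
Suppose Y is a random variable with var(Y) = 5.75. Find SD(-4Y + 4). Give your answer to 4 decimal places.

var(-4Y + 4) = (-4)²·5.75 = 92
SD(-4Y + 4) = √92 ≈ 9.5917

9.5917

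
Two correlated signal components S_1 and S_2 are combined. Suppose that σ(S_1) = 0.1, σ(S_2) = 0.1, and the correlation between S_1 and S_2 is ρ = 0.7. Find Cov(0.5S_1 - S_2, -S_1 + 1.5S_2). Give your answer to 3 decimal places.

Var(S_1) = (0.1)² = 0.01;  Var(S_2) = (0.1)² = 0.01
Cov(S_1,S_2) = ρ·σ(S_1)·σ(S_2) = 0.7·0.1·0.1 = 0.007
Cov(0.5S_1 - S_2, -S_1 + 1.5S_2) = (0.5)(-1)Var(S_1) + (-1)(1.5)Var(S_2) + [(0.5)(1.5) + (-1)(-1)]Cov(S_1,S_2)
= -0.5·0.01 + -1.5·0.01 + 1.75·0.007 = -0.00775

-0.008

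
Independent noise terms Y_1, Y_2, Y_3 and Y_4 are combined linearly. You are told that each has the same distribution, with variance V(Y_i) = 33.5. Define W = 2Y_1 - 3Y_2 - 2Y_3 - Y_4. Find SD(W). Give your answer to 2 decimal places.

By independence, V(W) = (2)²V(Y_1) + (-3)²V(Y_2) + (-2)²V(Y_3) + (-1)²V(Y_4)
= (2)²·33.5 + (-3)²·33.5 + (-2)²·33.5 + (-1)²·33.5 = 603
SD(W) = √603 ≈ 24.56

24.56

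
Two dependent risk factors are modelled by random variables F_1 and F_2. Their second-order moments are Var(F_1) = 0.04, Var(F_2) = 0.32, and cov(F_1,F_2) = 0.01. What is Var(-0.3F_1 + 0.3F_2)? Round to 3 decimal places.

Var(-0.3F_1 + 0.3F_2) = (-0.3)²·Var(F_1) + (0.3)²·Var(F_2) + 2·(-0.3)·(0.3)·cov(F_1,F_2)
= 0.09·0.04 + 0.09·0.32 + -0.18·0.01 = 0.0306

0.031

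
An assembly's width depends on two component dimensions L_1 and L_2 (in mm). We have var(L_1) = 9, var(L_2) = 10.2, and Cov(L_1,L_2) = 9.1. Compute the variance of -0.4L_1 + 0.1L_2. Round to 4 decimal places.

var(-0.4L_1 + 0.1L_2) = (-0.4)²·var(L_1) + (0.1)²·var(L_2) + 2·(-0.4)·(0.1)·Cov(L_1,L_2)
= 0.16·9 + 0.01·10.2 + -0.08·9.1 = 0.814

0.8140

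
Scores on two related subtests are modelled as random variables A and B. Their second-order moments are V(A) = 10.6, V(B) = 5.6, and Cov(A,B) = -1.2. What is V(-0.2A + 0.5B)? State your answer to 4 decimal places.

V(-0.2A + 0.5B) = (-0.2)²·V(A) + (0.5)²·V(B) + 2·(-0.2)·(0.5)·Cov(A,B)
= 0.04·10.6 + 0.25·5.6 + -0.2·-1.2 = 2.064

2.0640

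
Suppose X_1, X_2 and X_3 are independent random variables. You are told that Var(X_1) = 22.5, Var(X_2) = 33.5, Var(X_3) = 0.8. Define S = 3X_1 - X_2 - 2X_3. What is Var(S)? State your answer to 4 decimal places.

By independence, Var(S) = (3)²Var(X_1) + (-1)²Var(X_2) + (-2)²Var(X_3)
= (3)²·22.5 + (-1)²·33.5 + (-2)²·0.8 = 239.2

239.2000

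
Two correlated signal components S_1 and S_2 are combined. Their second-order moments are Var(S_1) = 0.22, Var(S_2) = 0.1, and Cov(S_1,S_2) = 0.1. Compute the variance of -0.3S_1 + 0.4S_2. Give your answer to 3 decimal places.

0.012

Var(-0.3S_1 + 0.4S_2) = (-0.3)²·Var(S_1) + (0.4)²·Var(S_2) + 2·(-0.3)·(0.4)·Cov(S_1,S_2)
= 0.09·0.22 + 0.16·0.1 + -0.24·0.1 = 0.0118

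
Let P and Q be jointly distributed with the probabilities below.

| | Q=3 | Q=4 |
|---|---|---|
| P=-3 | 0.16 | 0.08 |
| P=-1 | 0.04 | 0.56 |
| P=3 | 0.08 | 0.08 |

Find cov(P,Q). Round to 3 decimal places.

0.045

E[P] = -0.84,  E[Q] = 3.72
E[PQ] = -3.08
cov(P,Q) = E[PQ] − E[P]E[Q] = -3.08 − (-0.84)(3.72) = 0.0448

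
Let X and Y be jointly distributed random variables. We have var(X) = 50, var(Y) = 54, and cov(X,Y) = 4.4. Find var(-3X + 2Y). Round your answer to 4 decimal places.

var(-3X + 2Y) = (-3)²·var(X) + (2)²·var(Y) + 2·(-3)·(2)·cov(X,Y)
= 9·50 + 4·54 + -12·4.4 = 613.2

613.2000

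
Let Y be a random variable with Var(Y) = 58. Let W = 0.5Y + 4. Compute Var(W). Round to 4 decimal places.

14.5000

Var(0.5Y + 4) = (0.5)²·Var(Y) = 0.25·58 = 14.5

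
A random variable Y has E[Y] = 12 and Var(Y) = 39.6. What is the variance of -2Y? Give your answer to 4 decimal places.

158.4000

Var(-2Y) = (-2)²·Var(Y) = 4·39.6 = 158.4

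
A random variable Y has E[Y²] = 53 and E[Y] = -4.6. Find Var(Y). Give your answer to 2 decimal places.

31.84

Var(Y) = 53 − (-4.6)² = 31.84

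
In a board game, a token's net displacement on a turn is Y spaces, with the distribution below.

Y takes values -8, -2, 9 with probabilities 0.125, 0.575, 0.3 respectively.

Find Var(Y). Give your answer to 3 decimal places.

34.298

E[Y] = (-8)(0.125) + (-2)(0.575) + (9)(0.3) = 0.55
E[Y²] = (-8)²(0.125) + (-2)²(0.575) + (9)²(0.3) = 34.6
Var(Y) = E[Y²] − (E[Y])² = 34.6 − (0.55)² = 34.2975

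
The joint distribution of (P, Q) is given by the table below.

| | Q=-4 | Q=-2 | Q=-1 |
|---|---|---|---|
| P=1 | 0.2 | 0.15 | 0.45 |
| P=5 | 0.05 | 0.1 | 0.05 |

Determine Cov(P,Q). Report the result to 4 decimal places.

E[P] = 1.8,  E[Q] = -2
E[PQ] = -3.8
Cov(P,Q) = E[PQ] − E[P]E[Q] = -3.8 − (1.8)(-2) = -0.2

-0.2000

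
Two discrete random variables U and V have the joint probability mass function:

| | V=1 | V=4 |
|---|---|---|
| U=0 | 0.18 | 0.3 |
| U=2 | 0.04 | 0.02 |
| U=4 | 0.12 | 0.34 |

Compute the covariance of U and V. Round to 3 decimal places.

E[U] = 1.96,  E[V] = 2.98
E[UV] = 6.16
cov(U,V) = E[UV] − E[U]E[V] = 6.16 − (1.96)(2.98) = 0.3192

0.319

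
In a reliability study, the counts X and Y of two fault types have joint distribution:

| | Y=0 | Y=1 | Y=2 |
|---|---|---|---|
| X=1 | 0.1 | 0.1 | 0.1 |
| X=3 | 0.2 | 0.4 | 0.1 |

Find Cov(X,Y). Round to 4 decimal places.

E[X] = 2.4,  E[Y] = 0.9
E[XY] = 2.1
Cov(X,Y) = E[XY] − E[X]E[Y] = 2.1 − (2.4)(0.9) = -0.06

-0.0600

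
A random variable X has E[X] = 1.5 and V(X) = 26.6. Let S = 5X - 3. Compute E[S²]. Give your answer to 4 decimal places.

E[5X - 3] = 5·1.5 − 3 = 4.5
V(5X - 3) = (5)²·26.6 = 665
E[S²] = V(S) + (E[S])² = 665 + (4.5)² = 685.25

685.2500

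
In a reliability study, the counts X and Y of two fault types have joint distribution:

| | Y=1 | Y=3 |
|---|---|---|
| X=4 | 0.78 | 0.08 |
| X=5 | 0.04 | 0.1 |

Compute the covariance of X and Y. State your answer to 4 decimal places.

E[X] = 4.14,  E[Y] = 1.36
E[XY] = 5.78
Cov(X,Y) = E[XY] − E[X]E[Y] = 5.78 − (4.14)(1.36) = 0.1496

0.1496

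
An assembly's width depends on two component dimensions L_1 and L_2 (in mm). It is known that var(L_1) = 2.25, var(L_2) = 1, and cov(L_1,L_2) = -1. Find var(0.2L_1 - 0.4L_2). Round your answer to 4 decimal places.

0.4100

var(0.2L_1 - 0.4L_2) = (0.2)²·var(L_1) + (-0.4)²·var(L_2) + 2·(0.2)·(-0.4)·cov(L_1,L_2)
= 0.04·2.25 + 0.16·1 + -0.16·-1 = 0.41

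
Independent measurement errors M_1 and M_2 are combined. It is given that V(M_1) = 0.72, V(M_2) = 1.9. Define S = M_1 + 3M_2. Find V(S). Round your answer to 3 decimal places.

17.820

By independence, V(S) = (1)²V(M_1) + (3)²V(M_2)
= (1)²·0.72 + (3)²·1.9 = 17.82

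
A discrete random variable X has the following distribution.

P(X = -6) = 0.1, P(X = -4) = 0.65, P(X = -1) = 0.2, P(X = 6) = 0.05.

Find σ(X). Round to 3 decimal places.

E[X] = (-6)(0.1) + (-4)(0.65) + (-1)(0.2) + (6)(0.05) = -3.1
E[X²] = (-6)²(0.1) + (-4)²(0.65) + (-1)²(0.2) + (6)²(0.05) = 16
Var(X) = E[X²] − (E[X])² = 16 − (-3.1)² = 6.39
σ(X) = √6.39 ≈ 2.528

2.528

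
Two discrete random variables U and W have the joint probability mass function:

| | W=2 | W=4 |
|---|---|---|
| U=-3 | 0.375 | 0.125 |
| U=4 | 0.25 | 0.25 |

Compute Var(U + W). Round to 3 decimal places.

E[U] = 0.5,  E[W] = 2.75,  E[UW] = 2.25
Var(U) = 12.5 − (0.5)² = 12.25;  Var(W) = 8.5 − (2.75)² = 0.9375
Cov(U,W) = 2.25 − (0.5)(2.75) = 0.875
Var(U + W) = (1)²·12.25 + (1)²·0.9375 + 2·(1)·(1)·0.875 = 14.9375

14.938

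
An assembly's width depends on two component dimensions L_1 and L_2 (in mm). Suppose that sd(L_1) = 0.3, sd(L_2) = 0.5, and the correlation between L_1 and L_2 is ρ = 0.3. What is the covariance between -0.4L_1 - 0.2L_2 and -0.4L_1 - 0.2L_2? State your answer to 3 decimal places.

0.032

Var(L_1) = (0.3)² = 0.09;  Var(L_2) = (0.5)² = 0.25
cov(L_1,L_2) = ρ·sd(L_1)·sd(L_2) = 0.3·0.3·0.5 = 0.045
cov(-0.4L_1 - 0.2L_2, -0.4L_1 - 0.2L_2) = (-0.4)(-0.4)Var(L_1) + (-0.2)(-0.2)Var(L_2) + [(-0.4)(-0.2) + (-0.2)(-0.4)]cov(L_1,L_2)
= 0.16·0.09 + 0.04·0.25 + 0.16·0.045 = 0.0316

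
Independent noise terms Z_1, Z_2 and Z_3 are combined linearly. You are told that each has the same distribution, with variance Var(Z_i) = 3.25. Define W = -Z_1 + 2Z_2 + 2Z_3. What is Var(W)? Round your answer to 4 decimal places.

By independence, Var(W) = (-1)²Var(Z_1) + (2)²Var(Z_2) + (2)²Var(Z_3)
= (-1)²·3.25 + (2)²·3.25 + (2)²·3.25 = 29.25

29.2500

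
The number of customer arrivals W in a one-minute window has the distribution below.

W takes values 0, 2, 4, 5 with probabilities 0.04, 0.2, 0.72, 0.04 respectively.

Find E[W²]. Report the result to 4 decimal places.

E[W²] = (0)²(0.04) + (2)²(0.2) + (4)²(0.72) + (5)²(0.04) = 13.32

13.3200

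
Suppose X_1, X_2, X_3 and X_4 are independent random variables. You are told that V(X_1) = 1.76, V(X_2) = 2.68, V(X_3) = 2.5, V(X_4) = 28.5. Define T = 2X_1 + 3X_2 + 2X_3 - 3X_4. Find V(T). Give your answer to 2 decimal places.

By independence, V(T) = (2)²V(X_1) + (3)²V(X_2) + (2)²V(X_3) + (-3)²V(X_4)
= (2)²·1.76 + (3)²·2.68 + (2)²·2.5 + (-3)²·28.5 = 297.66

297.66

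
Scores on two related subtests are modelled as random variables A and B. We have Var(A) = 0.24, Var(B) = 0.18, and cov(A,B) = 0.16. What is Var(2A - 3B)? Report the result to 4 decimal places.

0.6600

Var(2A - 3B) = (2)²·Var(A) + (-3)²·Var(B) + 2·(2)·(-3)·cov(A,B)
= 4·0.24 + 9·0.18 + -12·0.16 = 0.66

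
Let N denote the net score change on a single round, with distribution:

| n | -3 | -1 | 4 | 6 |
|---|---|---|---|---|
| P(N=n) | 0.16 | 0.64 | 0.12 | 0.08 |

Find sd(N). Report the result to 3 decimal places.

E[N] = (-3)(0.16) + (-1)(0.64) + (4)(0.12) + (6)(0.08) = -0.16
E[N²] = (-3)²(0.16) + (-1)²(0.64) + (4)²(0.12) + (6)²(0.08) = 6.88
var(N) = E[N²] − (E[N])² = 6.88 − (-0.16)² = 6.8544
sd(N) = √6.8544 ≈ 2.618

2.618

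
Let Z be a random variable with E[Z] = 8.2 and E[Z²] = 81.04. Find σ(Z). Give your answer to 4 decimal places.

var(Z) = 81.04 − (8.2)² = 13.8
σ(Z) = √13.8 ≈ 3.7148

3.7148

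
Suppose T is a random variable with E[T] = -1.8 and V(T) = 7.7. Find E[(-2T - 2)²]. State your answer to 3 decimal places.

E[-2T - 2] = -2·-1.8 − 2 = 1.6
V(-2T - 2) = (-2)²·7.7 = 30.8
E[(-2T - 2)²] = V((-2T - 2)) + (E[(-2T - 2)])² = 30.8 + (1.6)² = 33.36

33.360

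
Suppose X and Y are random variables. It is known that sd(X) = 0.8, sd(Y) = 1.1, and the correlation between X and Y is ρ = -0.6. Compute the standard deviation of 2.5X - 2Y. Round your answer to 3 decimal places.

3.758

var(X) = (0.8)² = 0.64;  var(Y) = (1.1)² = 1.21
Cov(X,Y) = ρ·sd(X)·sd(Y) = -0.6·0.8·1.1 = -0.528
var(2.5X - 2Y) = (2.5)²·var(X) + (-2)²·var(Y) + 2·(2.5)·(-2)·Cov(X,Y)
= 6.25·0.64 + 4·1.21 + -10·-0.528 = 14.12
sd(2.5X - 2Y) = √14.12 ≈ 3.758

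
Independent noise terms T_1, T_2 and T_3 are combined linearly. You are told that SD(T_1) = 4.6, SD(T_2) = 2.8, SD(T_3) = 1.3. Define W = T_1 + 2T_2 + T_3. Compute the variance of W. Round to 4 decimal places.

V(T_1) = 21.16, V(T_2) = 7.84, V(T_3) = 1.69
By independence, V(W) = (1)²V(T_1) + (2)²V(T_2) + (1)²V(T_3)
= (1)²·21.16 + (2)²·7.84 + (1)²·1.69 = 54.21

54.2100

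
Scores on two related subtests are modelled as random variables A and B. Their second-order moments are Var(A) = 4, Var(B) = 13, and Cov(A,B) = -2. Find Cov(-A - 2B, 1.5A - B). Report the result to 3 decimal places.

24.000

Cov(-A - 2B, 1.5A - B) = (-1)(1.5)Var(A) + (-2)(-1)Var(B) + [(-1)(-1) + (-2)(1.5)]Cov(A,B)
= -1.5·4 + 2·13 + -2·-2 = 24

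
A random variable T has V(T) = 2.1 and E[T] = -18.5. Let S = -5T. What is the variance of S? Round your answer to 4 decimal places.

V(-5T) = (-5)²·V(T) = 25·2.1 = 52.5

52.5000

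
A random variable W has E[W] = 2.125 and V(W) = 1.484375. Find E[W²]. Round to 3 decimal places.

6.000

E[W²] = V(W) + (E[W])² = 1.484375 + (2.125)² = 6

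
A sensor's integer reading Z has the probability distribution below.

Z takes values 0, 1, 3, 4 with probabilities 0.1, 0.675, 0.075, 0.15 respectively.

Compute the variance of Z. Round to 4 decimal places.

1.5000

E[Z] = (0)(0.1) + (1)(0.675) + (3)(0.075) + (4)(0.15) = 1.5
E[Z²] = (0)²(0.1) + (1)²(0.675) + (3)²(0.075) + (4)²(0.15) = 3.75
Var(Z) = E[Z²] − (E[Z])² = 3.75 − (1.5)² = 1.5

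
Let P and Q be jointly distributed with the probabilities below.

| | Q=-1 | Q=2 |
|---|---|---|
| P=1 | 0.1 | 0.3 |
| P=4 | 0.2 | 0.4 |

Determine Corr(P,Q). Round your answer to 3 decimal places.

E[P] = 2.8,  E[Q] = 1.1
E[PQ] = 2.9
Cov(P,Q) = E[PQ] − E[P]E[Q] = 2.9 − (2.8)(1.1) = -0.18
Var(P) = 2.16,  Var(Q) = 1.89
ρ = -0.18 / √(2.16·1.89) ≈ -0.089

-0.089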